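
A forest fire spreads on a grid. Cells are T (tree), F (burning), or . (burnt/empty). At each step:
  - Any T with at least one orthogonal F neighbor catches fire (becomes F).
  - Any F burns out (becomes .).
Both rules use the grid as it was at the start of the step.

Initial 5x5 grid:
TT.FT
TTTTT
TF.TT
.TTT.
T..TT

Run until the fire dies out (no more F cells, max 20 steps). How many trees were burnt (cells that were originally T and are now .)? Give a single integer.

Step 1: +5 fires, +2 burnt (F count now 5)
Step 2: +6 fires, +5 burnt (F count now 6)
Step 3: +3 fires, +6 burnt (F count now 3)
Step 4: +1 fires, +3 burnt (F count now 1)
Step 5: +1 fires, +1 burnt (F count now 1)
Step 6: +0 fires, +1 burnt (F count now 0)
Fire out after step 6
Initially T: 17, now '.': 24
Total burnt (originally-T cells now '.'): 16

Answer: 16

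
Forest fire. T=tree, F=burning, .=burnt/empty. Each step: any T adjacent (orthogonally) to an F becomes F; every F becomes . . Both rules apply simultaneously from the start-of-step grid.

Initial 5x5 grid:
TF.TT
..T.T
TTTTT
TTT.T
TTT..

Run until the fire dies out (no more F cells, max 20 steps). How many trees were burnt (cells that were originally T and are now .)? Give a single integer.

Step 1: +1 fires, +1 burnt (F count now 1)
Step 2: +0 fires, +1 burnt (F count now 0)
Fire out after step 2
Initially T: 17, now '.': 9
Total burnt (originally-T cells now '.'): 1

Answer: 1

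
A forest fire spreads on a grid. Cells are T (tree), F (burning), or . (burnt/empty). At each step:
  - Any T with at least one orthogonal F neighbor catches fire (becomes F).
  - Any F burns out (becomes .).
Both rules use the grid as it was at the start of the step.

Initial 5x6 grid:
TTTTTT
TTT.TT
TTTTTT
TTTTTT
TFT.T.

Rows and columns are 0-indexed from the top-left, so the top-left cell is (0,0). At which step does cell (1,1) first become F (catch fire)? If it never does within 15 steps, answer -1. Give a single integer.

Step 1: cell (1,1)='T' (+3 fires, +1 burnt)
Step 2: cell (1,1)='T' (+3 fires, +3 burnt)
Step 3: cell (1,1)='F' (+4 fires, +3 burnt)
  -> target ignites at step 3
Step 4: cell (1,1)='.' (+5 fires, +4 burnt)
Step 5: cell (1,1)='.' (+5 fires, +5 burnt)
Step 6: cell (1,1)='.' (+3 fires, +5 burnt)
Step 7: cell (1,1)='.' (+2 fires, +3 burnt)
Step 8: cell (1,1)='.' (+1 fires, +2 burnt)
Step 9: cell (1,1)='.' (+0 fires, +1 burnt)
  fire out at step 9

3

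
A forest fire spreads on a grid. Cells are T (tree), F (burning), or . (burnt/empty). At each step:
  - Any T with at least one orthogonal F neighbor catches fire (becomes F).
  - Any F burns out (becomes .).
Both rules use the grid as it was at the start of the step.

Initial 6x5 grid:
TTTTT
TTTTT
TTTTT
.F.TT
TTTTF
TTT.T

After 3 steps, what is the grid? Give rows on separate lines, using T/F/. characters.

Step 1: 5 trees catch fire, 2 burn out
  TTTTT
  TTTTT
  TFTTT
  ...TF
  TFTF.
  TTT.F
Step 2: 8 trees catch fire, 5 burn out
  TTTTT
  TFTTT
  F.FTF
  ...F.
  F.F..
  TFT..
Step 3: 7 trees catch fire, 8 burn out
  TFTTT
  F.FTF
  ...F.
  .....
  .....
  F.F..

TFTTT
F.FTF
...F.
.....
.....
F.F..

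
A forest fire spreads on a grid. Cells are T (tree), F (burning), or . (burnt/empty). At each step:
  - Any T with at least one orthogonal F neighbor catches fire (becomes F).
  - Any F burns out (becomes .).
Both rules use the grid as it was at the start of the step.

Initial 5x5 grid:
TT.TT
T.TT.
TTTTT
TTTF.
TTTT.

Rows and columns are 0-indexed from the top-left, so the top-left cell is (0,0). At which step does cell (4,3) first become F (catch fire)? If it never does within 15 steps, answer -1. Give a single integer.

Step 1: cell (4,3)='F' (+3 fires, +1 burnt)
  -> target ignites at step 1
Step 2: cell (4,3)='.' (+5 fires, +3 burnt)
Step 3: cell (4,3)='.' (+5 fires, +5 burnt)
Step 4: cell (4,3)='.' (+3 fires, +5 burnt)
Step 5: cell (4,3)='.' (+1 fires, +3 burnt)
Step 6: cell (4,3)='.' (+1 fires, +1 burnt)
Step 7: cell (4,3)='.' (+1 fires, +1 burnt)
Step 8: cell (4,3)='.' (+0 fires, +1 burnt)
  fire out at step 8

1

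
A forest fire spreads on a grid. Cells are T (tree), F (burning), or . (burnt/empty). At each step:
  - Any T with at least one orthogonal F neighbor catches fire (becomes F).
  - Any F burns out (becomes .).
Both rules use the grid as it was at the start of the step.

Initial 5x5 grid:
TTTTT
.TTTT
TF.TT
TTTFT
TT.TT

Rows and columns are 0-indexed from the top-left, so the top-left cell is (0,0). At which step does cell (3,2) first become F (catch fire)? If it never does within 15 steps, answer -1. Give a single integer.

Step 1: cell (3,2)='F' (+7 fires, +2 burnt)
  -> target ignites at step 1
Step 2: cell (3,2)='.' (+7 fires, +7 burnt)
Step 3: cell (3,2)='.' (+5 fires, +7 burnt)
Step 4: cell (3,2)='.' (+1 fires, +5 burnt)
Step 5: cell (3,2)='.' (+0 fires, +1 burnt)
  fire out at step 5

1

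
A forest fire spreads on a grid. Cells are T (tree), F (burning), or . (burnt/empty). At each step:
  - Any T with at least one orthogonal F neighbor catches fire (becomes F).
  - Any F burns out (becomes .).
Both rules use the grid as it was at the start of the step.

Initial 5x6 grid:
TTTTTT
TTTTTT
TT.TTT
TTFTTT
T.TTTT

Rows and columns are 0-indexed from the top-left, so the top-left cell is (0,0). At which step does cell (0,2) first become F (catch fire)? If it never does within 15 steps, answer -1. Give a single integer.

Step 1: cell (0,2)='T' (+3 fires, +1 burnt)
Step 2: cell (0,2)='T' (+5 fires, +3 burnt)
Step 3: cell (0,2)='T' (+7 fires, +5 burnt)
Step 4: cell (0,2)='T' (+7 fires, +7 burnt)
Step 5: cell (0,2)='F' (+4 fires, +7 burnt)
  -> target ignites at step 5
Step 6: cell (0,2)='.' (+1 fires, +4 burnt)
Step 7: cell (0,2)='.' (+0 fires, +1 burnt)
  fire out at step 7

5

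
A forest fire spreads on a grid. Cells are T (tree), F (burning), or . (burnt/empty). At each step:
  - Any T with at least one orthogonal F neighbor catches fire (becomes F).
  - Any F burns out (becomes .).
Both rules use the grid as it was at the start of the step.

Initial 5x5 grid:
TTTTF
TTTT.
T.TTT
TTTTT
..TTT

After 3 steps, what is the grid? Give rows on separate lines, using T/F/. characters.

Step 1: 1 trees catch fire, 1 burn out
  TTTF.
  TTTT.
  T.TTT
  TTTTT
  ..TTT
Step 2: 2 trees catch fire, 1 burn out
  TTF..
  TTTF.
  T.TTT
  TTTTT
  ..TTT
Step 3: 3 trees catch fire, 2 burn out
  TF...
  TTF..
  T.TFT
  TTTTT
  ..TTT

TF...
TTF..
T.TFT
TTTTT
..TTT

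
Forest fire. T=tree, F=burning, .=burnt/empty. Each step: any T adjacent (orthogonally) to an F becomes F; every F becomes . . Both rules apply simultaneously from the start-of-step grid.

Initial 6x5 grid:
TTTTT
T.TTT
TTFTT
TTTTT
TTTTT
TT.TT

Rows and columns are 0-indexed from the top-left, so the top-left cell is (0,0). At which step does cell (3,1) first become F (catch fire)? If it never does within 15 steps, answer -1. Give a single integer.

Step 1: cell (3,1)='T' (+4 fires, +1 burnt)
Step 2: cell (3,1)='F' (+7 fires, +4 burnt)
  -> target ignites at step 2
Step 3: cell (3,1)='.' (+8 fires, +7 burnt)
Step 4: cell (3,1)='.' (+6 fires, +8 burnt)
Step 5: cell (3,1)='.' (+2 fires, +6 burnt)
Step 6: cell (3,1)='.' (+0 fires, +2 burnt)
  fire out at step 6

2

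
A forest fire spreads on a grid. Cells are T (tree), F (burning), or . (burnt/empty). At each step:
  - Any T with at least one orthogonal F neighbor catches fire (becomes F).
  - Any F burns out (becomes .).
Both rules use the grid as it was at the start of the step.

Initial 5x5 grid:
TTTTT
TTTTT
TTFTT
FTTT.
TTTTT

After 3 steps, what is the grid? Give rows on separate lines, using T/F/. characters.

Step 1: 7 trees catch fire, 2 burn out
  TTTTT
  TTFTT
  FF.FT
  .FFT.
  FTTTT
Step 2: 8 trees catch fire, 7 burn out
  TTFTT
  FF.FT
  ....F
  ...F.
  .FFTT
Step 3: 5 trees catch fire, 8 burn out
  FF.FT
  ....F
  .....
  .....
  ...FT

FF.FT
....F
.....
.....
...FT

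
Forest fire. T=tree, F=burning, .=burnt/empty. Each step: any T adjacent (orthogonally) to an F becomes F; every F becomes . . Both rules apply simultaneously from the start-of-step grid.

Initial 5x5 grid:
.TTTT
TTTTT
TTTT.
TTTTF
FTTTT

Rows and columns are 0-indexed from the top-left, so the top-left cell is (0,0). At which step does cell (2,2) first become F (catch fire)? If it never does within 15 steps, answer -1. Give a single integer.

Step 1: cell (2,2)='T' (+4 fires, +2 burnt)
Step 2: cell (2,2)='T' (+6 fires, +4 burnt)
Step 3: cell (2,2)='F' (+4 fires, +6 burnt)
  -> target ignites at step 3
Step 4: cell (2,2)='.' (+4 fires, +4 burnt)
Step 5: cell (2,2)='.' (+3 fires, +4 burnt)
Step 6: cell (2,2)='.' (+0 fires, +3 burnt)
  fire out at step 6

3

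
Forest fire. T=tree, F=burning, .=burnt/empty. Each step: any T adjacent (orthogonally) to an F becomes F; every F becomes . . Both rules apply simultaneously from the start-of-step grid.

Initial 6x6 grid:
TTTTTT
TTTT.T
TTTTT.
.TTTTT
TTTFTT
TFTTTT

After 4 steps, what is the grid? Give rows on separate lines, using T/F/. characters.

Step 1: 7 trees catch fire, 2 burn out
  TTTTTT
  TTTT.T
  TTTTT.
  .TTFTT
  TFF.FT
  F.FFTT
Step 2: 7 trees catch fire, 7 burn out
  TTTTTT
  TTTT.T
  TTTFT.
  .FF.FT
  F....F
  ....FT
Step 3: 6 trees catch fire, 7 burn out
  TTTTTT
  TTTF.T
  TFF.F.
  .....F
  ......
  .....F
Step 4: 4 trees catch fire, 6 burn out
  TTTFTT
  TFF..T
  F.....
  ......
  ......
  ......

TTTFTT
TFF..T
F.....
......
......
......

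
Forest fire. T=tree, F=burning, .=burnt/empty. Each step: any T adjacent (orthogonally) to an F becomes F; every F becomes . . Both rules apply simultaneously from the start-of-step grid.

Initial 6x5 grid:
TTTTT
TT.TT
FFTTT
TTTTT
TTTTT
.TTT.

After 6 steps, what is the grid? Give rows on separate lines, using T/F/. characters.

Step 1: 5 trees catch fire, 2 burn out
  TTTTT
  FF.TT
  ..FTT
  FFTTT
  TTTTT
  .TTT.
Step 2: 6 trees catch fire, 5 burn out
  FFTTT
  ...TT
  ...FT
  ..FTT
  FFTTT
  .TTT.
Step 3: 6 trees catch fire, 6 burn out
  ..FTT
  ...FT
  ....F
  ...FT
  ..FTT
  .FTT.
Step 4: 5 trees catch fire, 6 burn out
  ...FT
  ....F
  .....
  ....F
  ...FT
  ..FT.
Step 5: 3 trees catch fire, 5 burn out
  ....F
  .....
  .....
  .....
  ....F
  ...F.
Step 6: 0 trees catch fire, 3 burn out
  .....
  .....
  .....
  .....
  .....
  .....

.....
.....
.....
.....
.....
.....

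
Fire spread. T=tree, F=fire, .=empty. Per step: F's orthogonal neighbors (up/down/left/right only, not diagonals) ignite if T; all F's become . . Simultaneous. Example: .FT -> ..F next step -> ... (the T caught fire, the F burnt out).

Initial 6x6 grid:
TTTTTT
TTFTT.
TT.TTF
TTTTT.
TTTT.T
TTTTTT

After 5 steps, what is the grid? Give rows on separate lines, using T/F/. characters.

Step 1: 4 trees catch fire, 2 burn out
  TTFTTT
  TF.FT.
  TT.TF.
  TTTTT.
  TTTT.T
  TTTTTT
Step 2: 7 trees catch fire, 4 burn out
  TF.FTT
  F...F.
  TF.F..
  TTTTF.
  TTTT.T
  TTTTTT
Step 3: 5 trees catch fire, 7 burn out
  F...FT
  ......
  F.....
  TFTF..
  TTTT.T
  TTTTTT
Step 4: 5 trees catch fire, 5 burn out
  .....F
  ......
  ......
  F.F...
  TFTF.T
  TTTTTT
Step 5: 4 trees catch fire, 5 burn out
  ......
  ......
  ......
  ......
  F.F..T
  TFTFTT

......
......
......
......
F.F..T
TFTFTT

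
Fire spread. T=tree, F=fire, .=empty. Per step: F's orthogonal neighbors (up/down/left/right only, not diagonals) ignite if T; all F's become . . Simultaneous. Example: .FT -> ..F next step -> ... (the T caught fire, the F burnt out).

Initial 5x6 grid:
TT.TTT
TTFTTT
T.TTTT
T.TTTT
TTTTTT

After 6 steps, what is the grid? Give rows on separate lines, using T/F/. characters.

Step 1: 3 trees catch fire, 1 burn out
  TT.TTT
  TF.FTT
  T.FTTT
  T.TTTT
  TTTTTT
Step 2: 6 trees catch fire, 3 burn out
  TF.FTT
  F...FT
  T..FTT
  T.FTTT
  TTTTTT
Step 3: 7 trees catch fire, 6 burn out
  F...FT
  .....F
  F...FT
  T..FTT
  TTFTTT
Step 4: 6 trees catch fire, 7 burn out
  .....F
  ......
  .....F
  F...FT
  TF.FTT
Step 5: 3 trees catch fire, 6 burn out
  ......
  ......
  ......
  .....F
  F...FT
Step 6: 1 trees catch fire, 3 burn out
  ......
  ......
  ......
  ......
  .....F

......
......
......
......
.....F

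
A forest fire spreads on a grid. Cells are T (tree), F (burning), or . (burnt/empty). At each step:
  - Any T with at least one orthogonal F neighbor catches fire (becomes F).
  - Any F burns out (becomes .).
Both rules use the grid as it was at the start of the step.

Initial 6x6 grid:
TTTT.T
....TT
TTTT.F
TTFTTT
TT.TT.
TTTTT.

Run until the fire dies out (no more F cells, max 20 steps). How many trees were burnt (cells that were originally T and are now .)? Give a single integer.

Step 1: +5 fires, +2 burnt (F count now 5)
Step 2: +8 fires, +5 burnt (F count now 8)
Step 3: +5 fires, +8 burnt (F count now 5)
Step 4: +3 fires, +5 burnt (F count now 3)
Step 5: +0 fires, +3 burnt (F count now 0)
Fire out after step 5
Initially T: 25, now '.': 32
Total burnt (originally-T cells now '.'): 21

Answer: 21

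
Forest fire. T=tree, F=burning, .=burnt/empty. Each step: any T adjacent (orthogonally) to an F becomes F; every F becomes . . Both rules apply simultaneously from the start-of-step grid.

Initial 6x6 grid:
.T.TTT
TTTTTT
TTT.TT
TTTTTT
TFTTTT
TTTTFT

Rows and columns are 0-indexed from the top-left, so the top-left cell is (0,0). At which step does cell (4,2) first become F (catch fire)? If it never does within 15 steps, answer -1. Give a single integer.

Step 1: cell (4,2)='F' (+7 fires, +2 burnt)
  -> target ignites at step 1
Step 2: cell (4,2)='.' (+8 fires, +7 burnt)
Step 3: cell (4,2)='.' (+6 fires, +8 burnt)
Step 4: cell (4,2)='.' (+5 fires, +6 burnt)
Step 5: cell (4,2)='.' (+3 fires, +5 burnt)
Step 6: cell (4,2)='.' (+2 fires, +3 burnt)
Step 7: cell (4,2)='.' (+0 fires, +2 burnt)
  fire out at step 7

1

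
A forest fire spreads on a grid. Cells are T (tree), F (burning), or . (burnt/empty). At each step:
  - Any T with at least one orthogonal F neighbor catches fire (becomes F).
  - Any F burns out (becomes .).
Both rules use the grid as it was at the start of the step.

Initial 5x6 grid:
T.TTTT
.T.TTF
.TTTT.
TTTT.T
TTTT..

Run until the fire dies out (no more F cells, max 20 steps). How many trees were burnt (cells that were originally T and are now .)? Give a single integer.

Answer: 19

Derivation:
Step 1: +2 fires, +1 burnt (F count now 2)
Step 2: +3 fires, +2 burnt (F count now 3)
Step 3: +2 fires, +3 burnt (F count now 2)
Step 4: +3 fires, +2 burnt (F count now 3)
Step 5: +3 fires, +3 burnt (F count now 3)
Step 6: +3 fires, +3 burnt (F count now 3)
Step 7: +2 fires, +3 burnt (F count now 2)
Step 8: +1 fires, +2 burnt (F count now 1)
Step 9: +0 fires, +1 burnt (F count now 0)
Fire out after step 9
Initially T: 21, now '.': 28
Total burnt (originally-T cells now '.'): 19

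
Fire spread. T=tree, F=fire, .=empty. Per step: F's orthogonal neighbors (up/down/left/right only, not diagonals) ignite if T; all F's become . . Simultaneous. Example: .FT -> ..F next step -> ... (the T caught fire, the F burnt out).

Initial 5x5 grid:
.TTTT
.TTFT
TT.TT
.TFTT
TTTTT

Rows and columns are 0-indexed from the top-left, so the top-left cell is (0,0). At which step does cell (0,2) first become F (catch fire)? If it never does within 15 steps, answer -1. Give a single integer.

Step 1: cell (0,2)='T' (+7 fires, +2 burnt)
Step 2: cell (0,2)='F' (+8 fires, +7 burnt)
  -> target ignites at step 2
Step 3: cell (0,2)='.' (+4 fires, +8 burnt)
Step 4: cell (0,2)='.' (+0 fires, +4 burnt)
  fire out at step 4

2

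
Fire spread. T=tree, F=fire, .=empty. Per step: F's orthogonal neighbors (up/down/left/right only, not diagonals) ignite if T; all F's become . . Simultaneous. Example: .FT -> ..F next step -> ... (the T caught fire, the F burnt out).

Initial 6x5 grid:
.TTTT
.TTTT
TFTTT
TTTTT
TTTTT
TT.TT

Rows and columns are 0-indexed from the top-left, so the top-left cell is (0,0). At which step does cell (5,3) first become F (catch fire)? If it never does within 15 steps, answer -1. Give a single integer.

Step 1: cell (5,3)='T' (+4 fires, +1 burnt)
Step 2: cell (5,3)='T' (+6 fires, +4 burnt)
Step 3: cell (5,3)='T' (+7 fires, +6 burnt)
Step 4: cell (5,3)='T' (+5 fires, +7 burnt)
Step 5: cell (5,3)='F' (+3 fires, +5 burnt)
  -> target ignites at step 5
Step 6: cell (5,3)='.' (+1 fires, +3 burnt)
Step 7: cell (5,3)='.' (+0 fires, +1 burnt)
  fire out at step 7

5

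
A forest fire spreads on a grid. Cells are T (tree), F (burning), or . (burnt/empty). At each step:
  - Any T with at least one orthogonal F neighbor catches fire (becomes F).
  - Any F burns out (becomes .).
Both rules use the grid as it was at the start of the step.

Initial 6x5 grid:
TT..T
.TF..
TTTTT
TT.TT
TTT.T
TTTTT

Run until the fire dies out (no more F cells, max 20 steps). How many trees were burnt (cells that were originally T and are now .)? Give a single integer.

Answer: 21

Derivation:
Step 1: +2 fires, +1 burnt (F count now 2)
Step 2: +3 fires, +2 burnt (F count now 3)
Step 3: +5 fires, +3 burnt (F count now 5)
Step 4: +3 fires, +5 burnt (F count now 3)
Step 5: +4 fires, +3 burnt (F count now 4)
Step 6: +3 fires, +4 burnt (F count now 3)
Step 7: +1 fires, +3 burnt (F count now 1)
Step 8: +0 fires, +1 burnt (F count now 0)
Fire out after step 8
Initially T: 22, now '.': 29
Total burnt (originally-T cells now '.'): 21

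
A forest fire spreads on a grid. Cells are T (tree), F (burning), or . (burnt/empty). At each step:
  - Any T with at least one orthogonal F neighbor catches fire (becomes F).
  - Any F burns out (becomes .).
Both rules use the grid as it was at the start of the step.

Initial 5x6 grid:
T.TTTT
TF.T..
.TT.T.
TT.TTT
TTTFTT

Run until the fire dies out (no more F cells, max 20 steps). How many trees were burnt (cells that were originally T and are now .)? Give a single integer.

Step 1: +5 fires, +2 burnt (F count now 5)
Step 2: +6 fires, +5 burnt (F count now 6)
Step 3: +4 fires, +6 burnt (F count now 4)
Step 4: +0 fires, +4 burnt (F count now 0)
Fire out after step 4
Initially T: 20, now '.': 25
Total burnt (originally-T cells now '.'): 15

Answer: 15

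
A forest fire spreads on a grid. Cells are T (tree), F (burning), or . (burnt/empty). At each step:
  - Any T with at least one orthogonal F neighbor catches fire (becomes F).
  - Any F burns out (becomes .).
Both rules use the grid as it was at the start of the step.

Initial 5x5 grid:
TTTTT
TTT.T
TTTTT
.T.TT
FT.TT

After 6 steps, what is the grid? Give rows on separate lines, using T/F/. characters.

Step 1: 1 trees catch fire, 1 burn out
  TTTTT
  TTT.T
  TTTTT
  .T.TT
  .F.TT
Step 2: 1 trees catch fire, 1 burn out
  TTTTT
  TTT.T
  TTTTT
  .F.TT
  ...TT
Step 3: 1 trees catch fire, 1 burn out
  TTTTT
  TTT.T
  TFTTT
  ...TT
  ...TT
Step 4: 3 trees catch fire, 1 burn out
  TTTTT
  TFT.T
  F.FTT
  ...TT
  ...TT
Step 5: 4 trees catch fire, 3 burn out
  TFTTT
  F.F.T
  ...FT
  ...TT
  ...TT
Step 6: 4 trees catch fire, 4 burn out
  F.FTT
  ....T
  ....F
  ...FT
  ...TT

F.FTT
....T
....F
...FT
...TT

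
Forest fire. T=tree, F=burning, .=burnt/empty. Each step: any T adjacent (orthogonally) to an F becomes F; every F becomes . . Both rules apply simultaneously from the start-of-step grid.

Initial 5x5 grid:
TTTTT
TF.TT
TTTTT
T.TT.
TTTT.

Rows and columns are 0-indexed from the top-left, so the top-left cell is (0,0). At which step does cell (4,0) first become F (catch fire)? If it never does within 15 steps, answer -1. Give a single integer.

Step 1: cell (4,0)='T' (+3 fires, +1 burnt)
Step 2: cell (4,0)='T' (+4 fires, +3 burnt)
Step 3: cell (4,0)='T' (+4 fires, +4 burnt)
Step 4: cell (4,0)='F' (+6 fires, +4 burnt)
  -> target ignites at step 4
Step 5: cell (4,0)='.' (+3 fires, +6 burnt)
Step 6: cell (4,0)='.' (+0 fires, +3 burnt)
  fire out at step 6

4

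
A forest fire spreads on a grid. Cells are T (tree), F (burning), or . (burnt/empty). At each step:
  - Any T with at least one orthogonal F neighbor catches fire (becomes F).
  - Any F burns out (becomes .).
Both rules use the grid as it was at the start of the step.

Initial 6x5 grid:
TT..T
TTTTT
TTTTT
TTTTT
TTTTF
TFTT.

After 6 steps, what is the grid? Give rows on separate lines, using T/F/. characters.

Step 1: 5 trees catch fire, 2 burn out
  TT..T
  TTTTT
  TTTTT
  TTTTF
  TFTF.
  F.FT.
Step 2: 6 trees catch fire, 5 burn out
  TT..T
  TTTTT
  TTTTF
  TFTF.
  F.F..
  ...F.
Step 3: 5 trees catch fire, 6 burn out
  TT..T
  TTTTF
  TFTF.
  F.F..
  .....
  .....
Step 4: 5 trees catch fire, 5 burn out
  TT..F
  TFTF.
  F.F..
  .....
  .....
  .....
Step 5: 3 trees catch fire, 5 burn out
  TF...
  F.F..
  .....
  .....
  .....
  .....
Step 6: 1 trees catch fire, 3 burn out
  F....
  .....
  .....
  .....
  .....
  .....

F....
.....
.....
.....
.....
.....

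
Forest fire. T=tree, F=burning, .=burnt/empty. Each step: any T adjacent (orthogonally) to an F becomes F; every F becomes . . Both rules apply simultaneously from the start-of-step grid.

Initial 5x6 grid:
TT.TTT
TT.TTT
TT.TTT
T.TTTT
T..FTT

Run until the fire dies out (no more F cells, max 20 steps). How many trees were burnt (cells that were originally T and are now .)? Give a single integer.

Step 1: +2 fires, +1 burnt (F count now 2)
Step 2: +4 fires, +2 burnt (F count now 4)
Step 3: +3 fires, +4 burnt (F count now 3)
Step 4: +3 fires, +3 burnt (F count now 3)
Step 5: +2 fires, +3 burnt (F count now 2)
Step 6: +1 fires, +2 burnt (F count now 1)
Step 7: +0 fires, +1 burnt (F count now 0)
Fire out after step 7
Initially T: 23, now '.': 22
Total burnt (originally-T cells now '.'): 15

Answer: 15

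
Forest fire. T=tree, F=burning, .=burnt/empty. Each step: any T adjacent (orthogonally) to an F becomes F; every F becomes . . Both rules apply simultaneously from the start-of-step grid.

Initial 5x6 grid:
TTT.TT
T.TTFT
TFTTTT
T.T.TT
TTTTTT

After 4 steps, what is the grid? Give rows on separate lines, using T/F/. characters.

Step 1: 6 trees catch fire, 2 burn out
  TTT.FT
  T.TF.F
  F.FTFT
  T.T.TT
  TTTTTT
Step 2: 8 trees catch fire, 6 burn out
  TTT..F
  F.F...
  ...F.F
  F.F.FT
  TTTTTT
Step 3: 6 trees catch fire, 8 burn out
  FTF...
  ......
  ......
  .....F
  FTFTFT
Step 4: 4 trees catch fire, 6 burn out
  .F....
  ......
  ......
  ......
  .F.F.F

.F....
......
......
......
.F.F.F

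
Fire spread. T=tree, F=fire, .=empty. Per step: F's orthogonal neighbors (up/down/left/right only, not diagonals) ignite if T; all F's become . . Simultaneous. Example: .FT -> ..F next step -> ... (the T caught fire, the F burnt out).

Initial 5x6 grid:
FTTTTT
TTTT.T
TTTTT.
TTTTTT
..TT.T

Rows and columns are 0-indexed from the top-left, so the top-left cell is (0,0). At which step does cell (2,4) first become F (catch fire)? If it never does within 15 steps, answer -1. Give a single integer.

Step 1: cell (2,4)='T' (+2 fires, +1 burnt)
Step 2: cell (2,4)='T' (+3 fires, +2 burnt)
Step 3: cell (2,4)='T' (+4 fires, +3 burnt)
Step 4: cell (2,4)='T' (+4 fires, +4 burnt)
Step 5: cell (2,4)='T' (+3 fires, +4 burnt)
Step 6: cell (2,4)='F' (+4 fires, +3 burnt)
  -> target ignites at step 6
Step 7: cell (2,4)='.' (+2 fires, +4 burnt)
Step 8: cell (2,4)='.' (+1 fires, +2 burnt)
Step 9: cell (2,4)='.' (+1 fires, +1 burnt)
Step 10: cell (2,4)='.' (+0 fires, +1 burnt)
  fire out at step 10

6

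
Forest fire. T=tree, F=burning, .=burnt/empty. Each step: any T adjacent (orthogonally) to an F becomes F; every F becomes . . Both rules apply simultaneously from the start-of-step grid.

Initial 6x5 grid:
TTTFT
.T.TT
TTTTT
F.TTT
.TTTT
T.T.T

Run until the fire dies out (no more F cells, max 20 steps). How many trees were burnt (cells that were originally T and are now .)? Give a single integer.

Answer: 21

Derivation:
Step 1: +4 fires, +2 burnt (F count now 4)
Step 2: +4 fires, +4 burnt (F count now 4)
Step 3: +5 fires, +4 burnt (F count now 5)
Step 4: +3 fires, +5 burnt (F count now 3)
Step 5: +2 fires, +3 burnt (F count now 2)
Step 6: +3 fires, +2 burnt (F count now 3)
Step 7: +0 fires, +3 burnt (F count now 0)
Fire out after step 7
Initially T: 22, now '.': 29
Total burnt (originally-T cells now '.'): 21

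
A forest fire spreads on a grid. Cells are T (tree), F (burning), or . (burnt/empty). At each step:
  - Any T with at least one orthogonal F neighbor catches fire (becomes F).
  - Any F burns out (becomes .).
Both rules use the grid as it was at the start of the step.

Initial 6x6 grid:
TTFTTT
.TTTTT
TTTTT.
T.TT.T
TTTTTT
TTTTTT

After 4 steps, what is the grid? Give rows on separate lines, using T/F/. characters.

Step 1: 3 trees catch fire, 1 burn out
  TF.FTT
  .TFTTT
  TTTTT.
  T.TT.T
  TTTTTT
  TTTTTT
Step 2: 5 trees catch fire, 3 burn out
  F...FT
  .F.FTT
  TTFTT.
  T.TT.T
  TTTTTT
  TTTTTT
Step 3: 5 trees catch fire, 5 burn out
  .....F
  ....FT
  TF.FT.
  T.FT.T
  TTTTTT
  TTTTTT
Step 4: 5 trees catch fire, 5 burn out
  ......
  .....F
  F...F.
  T..F.T
  TTFTTT
  TTTTTT

......
.....F
F...F.
T..F.T
TTFTTT
TTTTTT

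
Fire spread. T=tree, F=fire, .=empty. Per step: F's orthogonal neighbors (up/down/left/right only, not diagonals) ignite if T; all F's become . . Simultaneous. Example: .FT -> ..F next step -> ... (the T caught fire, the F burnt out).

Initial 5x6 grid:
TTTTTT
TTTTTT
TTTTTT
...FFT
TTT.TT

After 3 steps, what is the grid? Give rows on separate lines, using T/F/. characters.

Step 1: 4 trees catch fire, 2 burn out
  TTTTTT
  TTTTTT
  TTTFFT
  .....F
  TTT.FT
Step 2: 5 trees catch fire, 4 burn out
  TTTTTT
  TTTFFT
  TTF..F
  ......
  TTT..F
Step 3: 5 trees catch fire, 5 burn out
  TTTFFT
  TTF..F
  TF....
  ......
  TTT...

TTTFFT
TTF..F
TF....
......
TTT...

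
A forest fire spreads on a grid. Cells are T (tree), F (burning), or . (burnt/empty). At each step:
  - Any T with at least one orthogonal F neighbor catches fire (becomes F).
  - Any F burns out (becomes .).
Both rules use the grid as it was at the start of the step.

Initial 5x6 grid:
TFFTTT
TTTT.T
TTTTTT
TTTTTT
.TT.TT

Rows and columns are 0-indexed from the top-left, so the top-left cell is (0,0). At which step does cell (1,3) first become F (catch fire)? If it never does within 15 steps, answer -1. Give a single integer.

Step 1: cell (1,3)='T' (+4 fires, +2 burnt)
Step 2: cell (1,3)='F' (+5 fires, +4 burnt)
  -> target ignites at step 2
Step 3: cell (1,3)='.' (+5 fires, +5 burnt)
Step 4: cell (1,3)='.' (+6 fires, +5 burnt)
Step 5: cell (1,3)='.' (+2 fires, +6 burnt)
Step 6: cell (1,3)='.' (+2 fires, +2 burnt)
Step 7: cell (1,3)='.' (+1 fires, +2 burnt)
Step 8: cell (1,3)='.' (+0 fires, +1 burnt)
  fire out at step 8

2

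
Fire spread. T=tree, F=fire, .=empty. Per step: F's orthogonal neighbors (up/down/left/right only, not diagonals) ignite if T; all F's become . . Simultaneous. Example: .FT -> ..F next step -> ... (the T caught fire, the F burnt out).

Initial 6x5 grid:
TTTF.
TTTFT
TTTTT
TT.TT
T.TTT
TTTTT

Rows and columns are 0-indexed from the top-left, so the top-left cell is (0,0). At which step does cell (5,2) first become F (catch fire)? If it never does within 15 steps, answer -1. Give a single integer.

Step 1: cell (5,2)='T' (+4 fires, +2 burnt)
Step 2: cell (5,2)='T' (+5 fires, +4 burnt)
Step 3: cell (5,2)='T' (+5 fires, +5 burnt)
Step 4: cell (5,2)='T' (+5 fires, +5 burnt)
Step 5: cell (5,2)='F' (+3 fires, +5 burnt)
  -> target ignites at step 5
Step 6: cell (5,2)='.' (+2 fires, +3 burnt)
Step 7: cell (5,2)='.' (+1 fires, +2 burnt)
Step 8: cell (5,2)='.' (+0 fires, +1 burnt)
  fire out at step 8

5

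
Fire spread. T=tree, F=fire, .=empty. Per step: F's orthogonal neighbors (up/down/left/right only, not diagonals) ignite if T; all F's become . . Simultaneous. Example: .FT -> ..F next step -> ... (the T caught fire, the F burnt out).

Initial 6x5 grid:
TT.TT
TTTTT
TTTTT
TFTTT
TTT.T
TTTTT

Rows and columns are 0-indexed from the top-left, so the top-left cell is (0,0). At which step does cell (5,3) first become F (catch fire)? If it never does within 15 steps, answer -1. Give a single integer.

Step 1: cell (5,3)='T' (+4 fires, +1 burnt)
Step 2: cell (5,3)='T' (+7 fires, +4 burnt)
Step 3: cell (5,3)='T' (+7 fires, +7 burnt)
Step 4: cell (5,3)='F' (+5 fires, +7 burnt)
  -> target ignites at step 4
Step 5: cell (5,3)='.' (+3 fires, +5 burnt)
Step 6: cell (5,3)='.' (+1 fires, +3 burnt)
Step 7: cell (5,3)='.' (+0 fires, +1 burnt)
  fire out at step 7

4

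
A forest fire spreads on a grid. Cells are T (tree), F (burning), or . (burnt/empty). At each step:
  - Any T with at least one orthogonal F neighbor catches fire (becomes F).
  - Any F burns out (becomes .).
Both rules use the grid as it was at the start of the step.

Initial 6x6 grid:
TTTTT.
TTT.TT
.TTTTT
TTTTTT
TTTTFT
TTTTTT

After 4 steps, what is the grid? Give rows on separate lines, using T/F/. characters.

Step 1: 4 trees catch fire, 1 burn out
  TTTTT.
  TTT.TT
  .TTTTT
  TTTTFT
  TTTF.F
  TTTTFT
Step 2: 6 trees catch fire, 4 burn out
  TTTTT.
  TTT.TT
  .TTTFT
  TTTF.F
  TTF...
  TTTF.F
Step 3: 6 trees catch fire, 6 burn out
  TTTTT.
  TTT.FT
  .TTF.F
  TTF...
  TF....
  TTF...
Step 4: 6 trees catch fire, 6 burn out
  TTTTF.
  TTT..F
  .TF...
  TF....
  F.....
  TF....

TTTTF.
TTT..F
.TF...
TF....
F.....
TF....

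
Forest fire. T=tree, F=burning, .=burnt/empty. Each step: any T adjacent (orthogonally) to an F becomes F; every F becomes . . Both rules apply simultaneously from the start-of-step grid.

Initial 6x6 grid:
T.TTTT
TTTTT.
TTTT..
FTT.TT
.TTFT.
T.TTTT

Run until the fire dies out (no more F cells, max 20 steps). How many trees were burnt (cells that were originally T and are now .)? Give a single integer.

Answer: 25

Derivation:
Step 1: +5 fires, +2 burnt (F count now 5)
Step 2: +7 fires, +5 burnt (F count now 7)
Step 3: +5 fires, +7 burnt (F count now 5)
Step 4: +2 fires, +5 burnt (F count now 2)
Step 5: +2 fires, +2 burnt (F count now 2)
Step 6: +2 fires, +2 burnt (F count now 2)
Step 7: +1 fires, +2 burnt (F count now 1)
Step 8: +1 fires, +1 burnt (F count now 1)
Step 9: +0 fires, +1 burnt (F count now 0)
Fire out after step 9
Initially T: 26, now '.': 35
Total burnt (originally-T cells now '.'): 25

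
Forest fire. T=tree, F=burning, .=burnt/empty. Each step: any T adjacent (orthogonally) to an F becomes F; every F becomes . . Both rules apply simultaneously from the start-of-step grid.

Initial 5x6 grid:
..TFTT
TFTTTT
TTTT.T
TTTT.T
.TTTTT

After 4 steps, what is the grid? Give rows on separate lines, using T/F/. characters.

Step 1: 6 trees catch fire, 2 burn out
  ..F.FT
  F.FFTT
  TFTT.T
  TTTT.T
  .TTTTT
Step 2: 6 trees catch fire, 6 burn out
  .....F
  ....FT
  F.FF.T
  TFTT.T
  .TTTTT
Step 3: 5 trees catch fire, 6 burn out
  ......
  .....F
  .....T
  F.FF.T
  .FTTTT
Step 4: 3 trees catch fire, 5 burn out
  ......
  ......
  .....F
  .....T
  ..FFTT

......
......
.....F
.....T
..FFTT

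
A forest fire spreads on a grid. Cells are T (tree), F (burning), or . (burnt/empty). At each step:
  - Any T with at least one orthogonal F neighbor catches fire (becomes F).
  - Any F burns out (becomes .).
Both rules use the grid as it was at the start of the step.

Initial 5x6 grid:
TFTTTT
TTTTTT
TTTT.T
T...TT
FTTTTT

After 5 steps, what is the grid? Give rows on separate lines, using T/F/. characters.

Step 1: 5 trees catch fire, 2 burn out
  F.FTTT
  TFTTTT
  TTTT.T
  F...TT
  .FTTTT
Step 2: 6 trees catch fire, 5 burn out
  ...FTT
  F.FTTT
  FFTT.T
  ....TT
  ..FTTT
Step 3: 4 trees catch fire, 6 burn out
  ....FT
  ...FTT
  ..FT.T
  ....TT
  ...FTT
Step 4: 4 trees catch fire, 4 burn out
  .....F
  ....FT
  ...F.T
  ....TT
  ....FT
Step 5: 3 trees catch fire, 4 burn out
  ......
  .....F
  .....T
  ....FT
  .....F

......
.....F
.....T
....FT
.....F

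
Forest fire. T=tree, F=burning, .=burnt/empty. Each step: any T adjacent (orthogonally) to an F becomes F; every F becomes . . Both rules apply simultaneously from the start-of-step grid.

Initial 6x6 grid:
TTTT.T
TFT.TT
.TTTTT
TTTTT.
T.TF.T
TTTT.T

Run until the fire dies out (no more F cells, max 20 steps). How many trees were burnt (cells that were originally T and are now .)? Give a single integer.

Step 1: +7 fires, +2 burnt (F count now 7)
Step 2: +8 fires, +7 burnt (F count now 8)
Step 3: +4 fires, +8 burnt (F count now 4)
Step 4: +4 fires, +4 burnt (F count now 4)
Step 5: +1 fires, +4 burnt (F count now 1)
Step 6: +1 fires, +1 burnt (F count now 1)
Step 7: +0 fires, +1 burnt (F count now 0)
Fire out after step 7
Initially T: 27, now '.': 34
Total burnt (originally-T cells now '.'): 25

Answer: 25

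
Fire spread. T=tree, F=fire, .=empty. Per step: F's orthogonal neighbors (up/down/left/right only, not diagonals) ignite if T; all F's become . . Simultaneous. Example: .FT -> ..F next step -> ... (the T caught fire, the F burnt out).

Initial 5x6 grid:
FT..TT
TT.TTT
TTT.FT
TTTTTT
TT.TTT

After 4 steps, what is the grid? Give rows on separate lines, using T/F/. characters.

Step 1: 5 trees catch fire, 2 burn out
  .F..TT
  FT.TFT
  TTT..F
  TTTTFT
  TT.TTT
Step 2: 8 trees catch fire, 5 burn out
  ....FT
  .F.F.F
  FTT...
  TTTF.F
  TT.TFT
Step 3: 6 trees catch fire, 8 burn out
  .....F
  ......
  .FT...
  FTF...
  TT.F.F
Step 4: 3 trees catch fire, 6 burn out
  ......
  ......
  ..F...
  .F....
  FT....

......
......
..F...
.F....
FT....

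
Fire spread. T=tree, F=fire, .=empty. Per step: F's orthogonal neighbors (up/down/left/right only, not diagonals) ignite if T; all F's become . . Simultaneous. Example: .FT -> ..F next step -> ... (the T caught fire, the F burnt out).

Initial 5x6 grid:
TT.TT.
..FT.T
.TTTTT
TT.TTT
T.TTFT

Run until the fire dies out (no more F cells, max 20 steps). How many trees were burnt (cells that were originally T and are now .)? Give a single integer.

Step 1: +5 fires, +2 burnt (F count now 5)
Step 2: +7 fires, +5 burnt (F count now 7)
Step 3: +3 fires, +7 burnt (F count now 3)
Step 4: +2 fires, +3 burnt (F count now 2)
Step 5: +1 fires, +2 burnt (F count now 1)
Step 6: +0 fires, +1 burnt (F count now 0)
Fire out after step 6
Initially T: 20, now '.': 28
Total burnt (originally-T cells now '.'): 18

Answer: 18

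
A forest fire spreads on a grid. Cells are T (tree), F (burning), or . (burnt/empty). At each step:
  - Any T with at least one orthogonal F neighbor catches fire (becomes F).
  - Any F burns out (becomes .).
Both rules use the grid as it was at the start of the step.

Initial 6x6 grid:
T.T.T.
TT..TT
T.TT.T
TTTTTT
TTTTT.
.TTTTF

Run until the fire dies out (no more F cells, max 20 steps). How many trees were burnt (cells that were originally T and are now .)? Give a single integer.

Step 1: +1 fires, +1 burnt (F count now 1)
Step 2: +2 fires, +1 burnt (F count now 2)
Step 3: +3 fires, +2 burnt (F count now 3)
Step 4: +4 fires, +3 burnt (F count now 4)
Step 5: +4 fires, +4 burnt (F count now 4)
Step 6: +4 fires, +4 burnt (F count now 4)
Step 7: +2 fires, +4 burnt (F count now 2)
Step 8: +2 fires, +2 burnt (F count now 2)
Step 9: +1 fires, +2 burnt (F count now 1)
Step 10: +2 fires, +1 burnt (F count now 2)
Step 11: +0 fires, +2 burnt (F count now 0)
Fire out after step 11
Initially T: 26, now '.': 35
Total burnt (originally-T cells now '.'): 25

Answer: 25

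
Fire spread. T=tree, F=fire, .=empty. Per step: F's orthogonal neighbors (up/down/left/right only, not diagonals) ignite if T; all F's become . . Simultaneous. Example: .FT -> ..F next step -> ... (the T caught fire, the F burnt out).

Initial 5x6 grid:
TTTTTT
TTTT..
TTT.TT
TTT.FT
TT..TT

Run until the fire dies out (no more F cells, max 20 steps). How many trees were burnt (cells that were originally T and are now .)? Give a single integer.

Step 1: +3 fires, +1 burnt (F count now 3)
Step 2: +2 fires, +3 burnt (F count now 2)
Step 3: +0 fires, +2 burnt (F count now 0)
Fire out after step 3
Initially T: 23, now '.': 12
Total burnt (originally-T cells now '.'): 5

Answer: 5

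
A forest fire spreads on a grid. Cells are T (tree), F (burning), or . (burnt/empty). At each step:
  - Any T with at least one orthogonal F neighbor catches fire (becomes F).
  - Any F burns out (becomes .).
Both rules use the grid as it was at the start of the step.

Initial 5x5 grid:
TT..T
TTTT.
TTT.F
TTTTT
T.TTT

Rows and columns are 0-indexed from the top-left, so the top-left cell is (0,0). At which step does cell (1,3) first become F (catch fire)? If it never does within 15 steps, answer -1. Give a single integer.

Step 1: cell (1,3)='T' (+1 fires, +1 burnt)
Step 2: cell (1,3)='T' (+2 fires, +1 burnt)
Step 3: cell (1,3)='T' (+2 fires, +2 burnt)
Step 4: cell (1,3)='T' (+3 fires, +2 burnt)
Step 5: cell (1,3)='T' (+3 fires, +3 burnt)
Step 6: cell (1,3)='F' (+4 fires, +3 burnt)
  -> target ignites at step 6
Step 7: cell (1,3)='.' (+2 fires, +4 burnt)
Step 8: cell (1,3)='.' (+1 fires, +2 burnt)
Step 9: cell (1,3)='.' (+0 fires, +1 burnt)
  fire out at step 9

6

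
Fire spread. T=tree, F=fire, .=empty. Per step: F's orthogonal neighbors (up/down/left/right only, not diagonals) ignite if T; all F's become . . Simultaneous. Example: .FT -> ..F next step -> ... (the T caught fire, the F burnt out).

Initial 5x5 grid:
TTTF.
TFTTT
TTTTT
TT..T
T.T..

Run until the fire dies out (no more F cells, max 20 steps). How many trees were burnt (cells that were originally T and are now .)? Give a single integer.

Answer: 16

Derivation:
Step 1: +6 fires, +2 burnt (F count now 6)
Step 2: +6 fires, +6 burnt (F count now 6)
Step 3: +2 fires, +6 burnt (F count now 2)
Step 4: +2 fires, +2 burnt (F count now 2)
Step 5: +0 fires, +2 burnt (F count now 0)
Fire out after step 5
Initially T: 17, now '.': 24
Total burnt (originally-T cells now '.'): 16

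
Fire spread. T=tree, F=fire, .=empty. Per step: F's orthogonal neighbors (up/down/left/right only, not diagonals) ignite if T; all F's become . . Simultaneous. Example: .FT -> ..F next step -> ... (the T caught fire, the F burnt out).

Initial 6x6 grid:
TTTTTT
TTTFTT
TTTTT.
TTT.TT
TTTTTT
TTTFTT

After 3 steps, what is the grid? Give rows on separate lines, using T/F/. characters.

Step 1: 7 trees catch fire, 2 burn out
  TTTFTT
  TTF.FT
  TTTFT.
  TTT.TT
  TTTFTT
  TTF.FT
Step 2: 10 trees catch fire, 7 burn out
  TTF.FT
  TF...F
  TTF.F.
  TTT.TT
  TTF.FT
  TF...F
Step 3: 9 trees catch fire, 10 burn out
  TF...F
  F.....
  TF....
  TTF.FT
  TF...F
  F.....

TF...F
F.....
TF....
TTF.FT
TF...F
F.....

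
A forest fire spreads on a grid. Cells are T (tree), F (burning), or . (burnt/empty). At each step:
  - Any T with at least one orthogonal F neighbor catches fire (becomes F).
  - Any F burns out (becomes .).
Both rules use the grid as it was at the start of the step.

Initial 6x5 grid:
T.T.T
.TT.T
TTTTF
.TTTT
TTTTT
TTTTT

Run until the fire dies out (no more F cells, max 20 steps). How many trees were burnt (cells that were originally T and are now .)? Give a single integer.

Answer: 23

Derivation:
Step 1: +3 fires, +1 burnt (F count now 3)
Step 2: +4 fires, +3 burnt (F count now 4)
Step 3: +5 fires, +4 burnt (F count now 5)
Step 4: +6 fires, +5 burnt (F count now 6)
Step 5: +2 fires, +6 burnt (F count now 2)
Step 6: +2 fires, +2 burnt (F count now 2)
Step 7: +1 fires, +2 burnt (F count now 1)
Step 8: +0 fires, +1 burnt (F count now 0)
Fire out after step 8
Initially T: 24, now '.': 29
Total burnt (originally-T cells now '.'): 23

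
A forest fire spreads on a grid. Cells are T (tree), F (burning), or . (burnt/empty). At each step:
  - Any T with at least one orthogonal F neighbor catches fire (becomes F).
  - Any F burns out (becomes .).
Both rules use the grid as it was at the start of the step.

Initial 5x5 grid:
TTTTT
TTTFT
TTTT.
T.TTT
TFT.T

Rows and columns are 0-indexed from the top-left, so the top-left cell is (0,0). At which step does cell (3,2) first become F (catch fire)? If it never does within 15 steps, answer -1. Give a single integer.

Step 1: cell (3,2)='T' (+6 fires, +2 burnt)
Step 2: cell (3,2)='F' (+7 fires, +6 burnt)
  -> target ignites at step 2
Step 3: cell (3,2)='.' (+5 fires, +7 burnt)
Step 4: cell (3,2)='.' (+2 fires, +5 burnt)
Step 5: cell (3,2)='.' (+0 fires, +2 burnt)
  fire out at step 5

2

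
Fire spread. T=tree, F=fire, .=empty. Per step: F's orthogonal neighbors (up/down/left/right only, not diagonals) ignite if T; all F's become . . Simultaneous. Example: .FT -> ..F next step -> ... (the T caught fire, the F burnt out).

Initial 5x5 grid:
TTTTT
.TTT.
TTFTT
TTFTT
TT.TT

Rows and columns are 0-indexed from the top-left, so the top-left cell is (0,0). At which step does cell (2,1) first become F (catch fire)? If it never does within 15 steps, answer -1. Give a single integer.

Step 1: cell (2,1)='F' (+5 fires, +2 burnt)
  -> target ignites at step 1
Step 2: cell (2,1)='.' (+9 fires, +5 burnt)
Step 3: cell (2,1)='.' (+4 fires, +9 burnt)
Step 4: cell (2,1)='.' (+2 fires, +4 burnt)
Step 5: cell (2,1)='.' (+0 fires, +2 burnt)
  fire out at step 5

1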